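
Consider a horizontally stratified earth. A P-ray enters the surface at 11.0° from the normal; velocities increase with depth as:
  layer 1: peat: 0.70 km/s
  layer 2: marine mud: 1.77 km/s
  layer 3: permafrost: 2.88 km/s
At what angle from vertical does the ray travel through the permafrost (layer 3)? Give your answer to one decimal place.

51.7°

Ray parameter p = sin 11.0° / 0.70 = 2.7258e-01 s/km.
sin θ_3 = p·V_3 = 2.7258e-01 × 2.88 = 0.7850.
θ_3 = 51.72° from the vertical.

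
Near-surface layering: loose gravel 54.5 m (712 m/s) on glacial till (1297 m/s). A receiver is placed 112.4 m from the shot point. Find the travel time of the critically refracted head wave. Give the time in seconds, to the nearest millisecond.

0.215 s

θ_c = arcsin(V₁/V₂) = arcsin(712/1297) = 33.30°, cos θ_c = 0.8358.
Intercept time tᵢ = 2h cos θ_c / V₁ = 2·54.5·0.8358/712 = 0.12796 s.
t = x/V₂ + tᵢ = 112.4/1297 + 0.12796 = 0.21462 s.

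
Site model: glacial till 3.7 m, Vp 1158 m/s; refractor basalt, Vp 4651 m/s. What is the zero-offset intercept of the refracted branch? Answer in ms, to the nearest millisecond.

6 ms

tᵢ = 2h·√(V₂²−V₁²)/(V₁V₂).
√(V₂²−V₁²) = √(4651²−1158²) = 4504.5 m/s.
tᵢ = 2·3.7·4504.5/(1158·4651) = 0.00619 s.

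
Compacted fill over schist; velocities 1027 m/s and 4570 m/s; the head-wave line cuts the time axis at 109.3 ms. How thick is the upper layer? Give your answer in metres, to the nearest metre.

58 m

h = tᵢ·V₁·V₂ / (2·√(V₂²−V₁²)).
√(V₂²−V₁²) = √(4570² − 1027²) = 4453.1 m/s.
h = 0.1093 s × 1027 × 4570 / (2 × 4453.1) = 57.60 m.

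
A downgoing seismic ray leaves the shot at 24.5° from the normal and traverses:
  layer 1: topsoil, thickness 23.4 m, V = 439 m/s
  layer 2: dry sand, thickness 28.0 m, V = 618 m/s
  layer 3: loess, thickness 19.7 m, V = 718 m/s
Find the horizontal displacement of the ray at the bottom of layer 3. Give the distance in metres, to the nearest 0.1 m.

Apply Snell's law at each interface; in layer i the horizontal offset is hᵢ·tan θᵢ.
Layer 1: θ = 24.50°; offset = 23.4·tan 24.50° = 10.664 m.
Layer 2: sin θ = 618·sin 24.5°/439 = 0.5838, θ = 35.72°; offset = 28.0·tan 35.72° = 20.133 m.
Layer 3: sin θ = 718·sin 24.5°/439 = 0.6782, θ = 42.71°; offset = 19.7·tan 42.71° = 18.183 m.
Total horizontal offset = 48.980 m.

49.0 m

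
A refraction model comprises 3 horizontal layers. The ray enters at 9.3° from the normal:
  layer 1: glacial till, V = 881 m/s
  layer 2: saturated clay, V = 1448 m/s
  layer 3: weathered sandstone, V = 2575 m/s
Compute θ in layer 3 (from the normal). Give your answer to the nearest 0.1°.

28.2°

Ray parameter p = sin 9.3° / 881 = 1.8343e-04 s/m.
sin θ_3 = p·V_3 = 1.8343e-04 × 2575 = 0.4723.
θ_3 = 28.19° from the vertical.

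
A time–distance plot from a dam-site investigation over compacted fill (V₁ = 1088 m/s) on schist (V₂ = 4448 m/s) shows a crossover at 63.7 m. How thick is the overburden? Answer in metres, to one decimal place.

24.8 m

x_cross = 2h·√((V₂+V₁)/(V₂−V₁)) → h = x_cross / (2·√((V₂+V₁)/(V₂−V₁))).
√((V₂+V₁)/(V₂−V₁)) = √((4448+1088)/(4448−1088)) = 1.2836.
h = 63.7 / (2·1.2836) = 24.81 m.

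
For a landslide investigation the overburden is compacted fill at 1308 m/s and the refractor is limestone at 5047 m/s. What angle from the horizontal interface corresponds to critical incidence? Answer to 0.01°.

At critical incidence the refracted ray runs along the interface (θ₂ = 90°), so sin θ_c = V₁/V₂.
θ_c = arcsin(1308/5047) = arcsin 0.2592 = 15.02°.
Measured from the interface: 90° − 15.02° = 74.98°.

74.98°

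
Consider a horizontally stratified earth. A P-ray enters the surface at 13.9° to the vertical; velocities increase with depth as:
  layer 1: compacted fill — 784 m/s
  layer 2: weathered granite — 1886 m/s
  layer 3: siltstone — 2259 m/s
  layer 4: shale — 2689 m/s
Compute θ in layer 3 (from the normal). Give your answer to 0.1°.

43.8°

Ray parameter p = sin 13.9° / 784 = 3.0641e-04 s/m.
sin θ_3 = p·V_3 = 3.0641e-04 × 2259 = 0.6922.
θ_3 = arcsin 0.6922 = 43.80°.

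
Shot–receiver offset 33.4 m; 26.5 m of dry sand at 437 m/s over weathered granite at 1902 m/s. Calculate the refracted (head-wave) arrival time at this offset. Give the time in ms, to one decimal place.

135.6 ms

θ_c = arcsin(V₁/V₂) = arcsin(437/1902) = 13.28°, cos θ_c = 0.9732.
Intercept time tᵢ = 2h cos θ_c / V₁ = 2·26.5·0.9732/437 = 0.11804 s.
t = x/V₂ + tᵢ = 33.4/1902 + 0.11804 = 0.13560 s.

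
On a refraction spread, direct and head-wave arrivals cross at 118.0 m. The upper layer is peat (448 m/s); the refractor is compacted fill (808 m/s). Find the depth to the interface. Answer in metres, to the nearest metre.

x_cross = 2h·√((V₂+V₁)/(V₂−V₁)) → h = x_cross / (2·√((V₂+V₁)/(V₂−V₁))).
√((V₂+V₁)/(V₂−V₁)) = √((808+448)/(808−448)) = 1.8679.
h = 118.0 / (2·1.8679) = 31.59 m.

32 m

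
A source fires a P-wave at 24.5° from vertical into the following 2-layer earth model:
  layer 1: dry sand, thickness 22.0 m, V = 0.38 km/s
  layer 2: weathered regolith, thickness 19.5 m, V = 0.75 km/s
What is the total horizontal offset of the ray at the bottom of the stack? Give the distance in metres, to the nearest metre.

Apply Snell's law at each interface; in layer i the horizontal offset is hᵢ·tan θᵢ.
Layer 1: θ = 24.50°; offset = 22.0·tan 24.50° = 10.026 m.
Layer 2: sin θ = 0.75·sin 24.5°/0.38 = 0.8185, θ = 54.93°; offset = 19.5·tan 54.93° = 27.779 m.
Σ offsets = 37.805 m.

38 m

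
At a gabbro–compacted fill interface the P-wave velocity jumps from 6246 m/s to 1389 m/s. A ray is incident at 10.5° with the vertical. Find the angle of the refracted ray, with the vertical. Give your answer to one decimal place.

2.3°

sin θ₁/V₁ = sin θ₂/V₂ ⇒ sin θ₂ = 1389·sin 10.5°/6246 = 1389·0.1822/6246 = 0.0405.
θ₂ = arcsin 0.0405 = 2.32° from the normal.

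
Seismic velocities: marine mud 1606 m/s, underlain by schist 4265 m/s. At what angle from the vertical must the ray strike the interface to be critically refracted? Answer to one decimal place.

Critical incidence: sin θ_c = V₁/V₂ = 1606/4265 = 0.3766.
θ_c = arcsin 0.3766 = 22.12°.

22.1°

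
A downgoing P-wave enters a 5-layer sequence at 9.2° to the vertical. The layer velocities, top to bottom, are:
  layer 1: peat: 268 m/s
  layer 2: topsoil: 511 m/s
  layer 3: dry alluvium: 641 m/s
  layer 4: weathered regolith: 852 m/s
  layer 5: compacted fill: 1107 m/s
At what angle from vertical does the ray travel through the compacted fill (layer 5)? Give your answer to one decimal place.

Ray parameter p = sin 9.2° / 268 = 5.9657e-04 s/m.
sin θ_5 = p·V_5 = 5.9657e-04 × 1107 = 0.6604.
θ_5 = arcsin 0.6604 = 41.33°.

41.3°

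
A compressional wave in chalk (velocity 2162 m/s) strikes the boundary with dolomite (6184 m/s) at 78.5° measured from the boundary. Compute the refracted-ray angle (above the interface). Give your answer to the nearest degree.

Angle from the normal: 90° − 78.5° = 11.5°.
sin θ₁/V₁ = sin θ₂/V₂ ⇒ sin θ₂ = 6184·sin 11.5°/2162 = 6184·0.1994/2162 = 0.5703.
θ₂ = arcsin 0.5703 = 34.77° from the normal.
From the interface: 90° − 34.77° = 55.23°.

55°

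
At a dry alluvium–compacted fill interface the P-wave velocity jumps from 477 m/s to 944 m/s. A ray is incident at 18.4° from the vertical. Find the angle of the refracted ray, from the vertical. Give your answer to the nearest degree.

39°

sin θ₁/V₁ = sin θ₂/V₂ ⇒ sin θ₂ = 944·sin 18.4°/477 = 944·0.3156/477 = 0.6247.
θ₂ = arcsin 0.6247 = 38.66° from the normal.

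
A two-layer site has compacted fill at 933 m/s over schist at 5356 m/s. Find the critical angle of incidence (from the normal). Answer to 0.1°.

10.0°

At critical incidence the refracted ray runs along the interface (θ₂ = 90°), so sin θ_c = V₁/V₂.
θ_c = arcsin(933/5356) = arcsin 0.1742 = 10.03°.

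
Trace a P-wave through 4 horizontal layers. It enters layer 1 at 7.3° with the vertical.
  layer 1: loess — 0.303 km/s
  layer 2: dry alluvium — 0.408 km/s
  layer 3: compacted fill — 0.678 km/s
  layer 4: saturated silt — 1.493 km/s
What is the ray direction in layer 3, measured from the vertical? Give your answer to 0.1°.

Ray parameter p = sin 7.3° / 0.303 = 4.1936e-01 s/km.
sin θ_3 = p·V_3 = 4.1936e-01 × 0.678 = 0.2843.
θ_3 = 16.52° from the vertical.

16.5°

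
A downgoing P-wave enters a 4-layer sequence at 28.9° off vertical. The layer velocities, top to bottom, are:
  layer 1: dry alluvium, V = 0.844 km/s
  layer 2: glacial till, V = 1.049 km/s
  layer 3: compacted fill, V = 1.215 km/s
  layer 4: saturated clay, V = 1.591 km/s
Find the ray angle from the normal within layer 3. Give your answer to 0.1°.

Snell's law across each interface conserves sin θ / V, so sin θ_3 = V_3·sin θ₁/V₁.
sin θ_3 = 1.215 × sin 28.9° / 0.844 = 0.6957.
θ_3 = 44.08° from the vertical.

44.1°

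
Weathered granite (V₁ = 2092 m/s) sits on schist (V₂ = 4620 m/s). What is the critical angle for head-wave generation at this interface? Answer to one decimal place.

At critical incidence the refracted ray runs along the interface (θ₂ = 90°), so sin θ_c = V₁/V₂.
θ_c = arcsin(2092/4620) = arcsin 0.4528 = 26.92°.

26.9°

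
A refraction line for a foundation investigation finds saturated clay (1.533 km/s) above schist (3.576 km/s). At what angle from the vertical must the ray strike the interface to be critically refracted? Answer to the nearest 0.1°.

At critical incidence the refracted ray runs along the interface (θ₂ = 90°), so sin θ_c = V₁/V₂.
θ_c = arcsin(1.533/3.576) = arcsin 0.4287 = 25.38°.

25.4°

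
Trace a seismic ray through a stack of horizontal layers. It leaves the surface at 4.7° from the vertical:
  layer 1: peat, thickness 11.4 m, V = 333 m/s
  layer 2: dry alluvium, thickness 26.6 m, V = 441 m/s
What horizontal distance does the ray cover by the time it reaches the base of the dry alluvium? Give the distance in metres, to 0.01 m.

3.84 m

Apply Snell's law at each interface; in layer i the horizontal offset is hᵢ·tan θᵢ.
Layer 1: θ = 4.70°; offset = 11.4·tan 4.70° = 0.9373 m.
Layer 2: sin θ = 441·sin 4.7°/333 = 0.1085, θ = 6.23°; offset = 26.6·tan 6.23° = 2.9036 m.
Σ offsets = 3.8408 m.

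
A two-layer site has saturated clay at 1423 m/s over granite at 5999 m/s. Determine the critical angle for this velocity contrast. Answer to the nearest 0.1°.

At critical incidence the refracted ray runs along the interface (θ₂ = 90°), so sin θ_c = V₁/V₂.
θ_c = arcsin(1423/5999) = arcsin 0.2372 = 13.72°.

13.7°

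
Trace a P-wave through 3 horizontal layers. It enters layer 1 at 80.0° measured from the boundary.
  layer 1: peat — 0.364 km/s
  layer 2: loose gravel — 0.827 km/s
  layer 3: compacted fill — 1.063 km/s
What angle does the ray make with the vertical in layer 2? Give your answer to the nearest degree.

23°

From the normal: θ₁ = 90° − 80.0° = 10.0°.
Ray parameter p = sin 10.0° / 0.364 = 4.7706e-01 s/km.
sin θ_2 = p·V_2 = 4.7706e-01 × 0.827 = 0.3945.
θ_2 = 23.24° from the vertical.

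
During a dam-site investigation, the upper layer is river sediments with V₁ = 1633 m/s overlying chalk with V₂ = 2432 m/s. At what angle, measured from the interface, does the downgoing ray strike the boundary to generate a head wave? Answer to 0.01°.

At critical incidence the refracted ray runs along the interface (θ₂ = 90°), so sin θ_c = V₁/V₂.
θ_c = arcsin(1633/2432) = arcsin 0.6715 = 42.18°.
Measured from the interface: 90° − 42.18° = 47.82°.

47.82°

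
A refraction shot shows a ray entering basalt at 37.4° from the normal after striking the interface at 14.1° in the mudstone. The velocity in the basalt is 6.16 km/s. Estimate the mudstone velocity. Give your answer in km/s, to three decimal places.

Snell's law: sin 14.1°/V₁ = sin 37.4°/V₂.
V₁ = V₂·sin 14.1°/sin 37.4° = 6.16 × 0.4011 = 2.471 km/s.

2.471 km/s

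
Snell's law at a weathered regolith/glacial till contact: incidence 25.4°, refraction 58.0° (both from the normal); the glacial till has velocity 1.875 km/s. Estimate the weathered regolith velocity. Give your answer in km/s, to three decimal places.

0.948 km/s

Snell's law: sin 25.4°/V₁ = sin 58.0°/V₂.
V₁ = V₂·sin 25.4°/sin 58.0° = 1.875 × 0.5058 = 0.948 km/s.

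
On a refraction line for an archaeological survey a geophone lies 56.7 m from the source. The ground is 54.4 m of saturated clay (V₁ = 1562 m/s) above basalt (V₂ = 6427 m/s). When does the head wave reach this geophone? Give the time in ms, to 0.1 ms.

t = x/V₂ + 2h·√(V₂²−V₁²)/(V₁V₂).
√(V₂²−V₁²) = √(6427²−1562²) = 6234.3 m/s; delay term = 2·54.4·6234.3/(1562·6427) = 0.06757 s.
t = 56.7/6427 + 0.06757 = 0.07639 s.

76.4 ms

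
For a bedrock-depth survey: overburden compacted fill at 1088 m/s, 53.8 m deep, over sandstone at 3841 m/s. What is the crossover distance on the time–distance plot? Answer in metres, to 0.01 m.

θ_c = arcsin(1088/3841) = 16.45°, so cos θ_c = 0.9590 and tᵢ = 2h cos θ_c/V₁ = 0.0948 s.
At crossover x/V₁ = x/V₂ + tᵢ ⇒ x = tᵢ/(1/V₁ − 1/V₂) = 0.09485/(9.1912e-04 − 2.6035e-04) = 143.98 m.

143.98 m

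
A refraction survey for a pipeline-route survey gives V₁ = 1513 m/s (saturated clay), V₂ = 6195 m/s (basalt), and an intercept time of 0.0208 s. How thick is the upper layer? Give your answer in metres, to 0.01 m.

θ_c = arcsin(1513/6195) = 14.14°; cos θ_c = 0.9697.
tᵢ = 2h cos θ_c/V₁ ⇒ h = tᵢ·V₁/(2 cos θ_c) = 0.0208·1513/(2·0.9697) = 16.23 m.

16.23 m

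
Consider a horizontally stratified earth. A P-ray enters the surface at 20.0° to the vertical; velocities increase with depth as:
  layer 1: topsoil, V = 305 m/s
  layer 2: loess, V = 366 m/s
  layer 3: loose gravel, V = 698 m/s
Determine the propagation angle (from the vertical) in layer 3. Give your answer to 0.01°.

Ray parameter p = sin 20.0° / 305 = 1.1214e-03 s/m.
sin θ_3 = p·V_3 = 1.1214e-03 × 698 = 0.7827.
θ_3 = 51.51° from the vertical.

51.51°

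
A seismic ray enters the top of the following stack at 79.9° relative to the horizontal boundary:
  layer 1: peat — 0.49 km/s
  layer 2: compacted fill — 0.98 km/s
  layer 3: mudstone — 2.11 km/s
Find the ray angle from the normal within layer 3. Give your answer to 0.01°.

49.04°

From the normal: θ₁ = 90° − 79.9° = 10.1°.
Snell's law across each interface conserves sin θ / V, so sin θ_3 = V_3·sin θ₁/V₁.
sin θ_3 = 2.11 × sin 10.1° / 0.49 = 0.7552.
θ_3 = 49.04° from the vertical.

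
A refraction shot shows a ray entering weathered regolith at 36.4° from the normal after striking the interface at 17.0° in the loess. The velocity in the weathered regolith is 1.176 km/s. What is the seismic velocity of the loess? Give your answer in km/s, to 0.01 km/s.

0.58 km/s

Snell's law: sin 17.0°/V₁ = sin 36.4°/V₂.
V₁ = V₂·sin 17.0°/sin 36.4° = 1.176 × 0.4927 = 0.58 km/s.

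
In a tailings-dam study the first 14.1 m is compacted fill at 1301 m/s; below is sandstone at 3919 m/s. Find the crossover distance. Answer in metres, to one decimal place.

39.8 m

θ_c = arcsin(1301/3919) = 19.39°, so cos θ_c = 0.9433 and tᵢ = 2h cos θ_c/V₁ = 0.0204 s.
At crossover x/V₁ = x/V₂ + tᵢ ⇒ x = tᵢ/(1/V₁ − 1/V₂) = 0.02045/(7.6864e-04 − 2.5517e-04) = 39.82 m.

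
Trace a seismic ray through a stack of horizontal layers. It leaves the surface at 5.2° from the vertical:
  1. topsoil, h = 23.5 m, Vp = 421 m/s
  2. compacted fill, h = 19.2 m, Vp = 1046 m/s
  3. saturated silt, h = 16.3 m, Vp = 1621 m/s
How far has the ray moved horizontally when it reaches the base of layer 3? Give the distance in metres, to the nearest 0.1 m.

12.6 m

Ray parameter p = sin 5.2° / 421 m/s = 2.1528e-04 s/m.
Layer 1: θ = 5.20°; offset = 23.5·tan 5.20° = 2.139 m.
Layer 2: sin θ = p·1046 = 0.2252 → θ = 13.01°; offset = 19.2·tan 13.01° = 4.437 m.
Layer 3: sin θ = p·1621 = 0.3490 → θ = 20.42°; offset = 16.3·tan 20.42° = 6.070 m.
Σ offsets = 12.646 m.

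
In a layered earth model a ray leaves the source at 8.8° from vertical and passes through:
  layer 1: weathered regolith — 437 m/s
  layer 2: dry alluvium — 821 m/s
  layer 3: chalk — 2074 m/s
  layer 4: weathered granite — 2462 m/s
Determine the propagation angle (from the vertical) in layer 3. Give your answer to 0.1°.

46.6°

Snell's law across each interface conserves sin θ / V, so sin θ_3 = V_3·sin θ₁/V₁.
sin θ_3 = 2074 × sin 8.8° / 437 = 0.7261.
θ_3 = 46.56° from the vertical.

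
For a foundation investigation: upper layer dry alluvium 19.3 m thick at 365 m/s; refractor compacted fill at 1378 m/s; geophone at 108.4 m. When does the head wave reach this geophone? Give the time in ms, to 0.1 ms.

θ_c = arcsin(V₁/V₂) = arcsin(365/1378) = 15.36°, cos θ_c = 0.9643.
Intercept time tᵢ = 2h cos θ_c / V₁ = 2·19.3·0.9643/365 = 0.10198 s.
t = x/V₂ + tᵢ = 108.4/1378 + 0.10198 = 0.18064 s.

180.6 ms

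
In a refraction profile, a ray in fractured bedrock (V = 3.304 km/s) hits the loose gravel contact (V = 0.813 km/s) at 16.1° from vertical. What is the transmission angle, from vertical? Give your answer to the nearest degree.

4°

Snell's law: sin θ₂ = (V₂/V₁)·sin θ₁ = (0.813/3.304)·sin 16.1° = 0.0682.
θ₂ = sin⁻¹(0.0682) = 3.91° (from vertical).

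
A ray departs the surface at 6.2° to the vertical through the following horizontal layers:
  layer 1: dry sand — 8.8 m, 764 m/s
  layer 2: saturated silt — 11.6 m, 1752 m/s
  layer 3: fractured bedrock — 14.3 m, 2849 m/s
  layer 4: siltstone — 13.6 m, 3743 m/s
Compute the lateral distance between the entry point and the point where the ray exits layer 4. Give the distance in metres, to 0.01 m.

Apply Snell's law at each interface; in layer i the horizontal offset is hᵢ·tan θᵢ.
Layer 1: θ = 6.20°; offset = 8.8·tan 6.20° = 0.9560 m.
Layer 2: sin θ = 1752·sin 6.2°/764 = 0.2477, θ = 14.34°; offset = 11.6·tan 14.34° = 2.9653 m.
Layer 3: sin θ = 2849·sin 6.2°/764 = 0.4027, θ = 23.75°; offset = 14.3·tan 23.75° = 6.2919 m.
Layer 4: sin θ = 3743·sin 6.2°/764 = 0.5291, θ = 31.95°; offset = 13.6·tan 31.95° = 8.4802 m.
Total horizontal offset = 18.6934 m.

18.69 m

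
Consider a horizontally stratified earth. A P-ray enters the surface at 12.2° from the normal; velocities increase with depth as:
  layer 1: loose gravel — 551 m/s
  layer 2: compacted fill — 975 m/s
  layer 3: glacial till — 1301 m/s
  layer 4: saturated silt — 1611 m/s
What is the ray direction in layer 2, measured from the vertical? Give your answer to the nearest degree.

Ray parameter p = sin 12.2° / 551 = 3.8353e-04 s/m.
sin θ_2 = p·V_2 = 3.8353e-04 × 975 = 0.3739.
θ_2 = 21.96° from the vertical.

22°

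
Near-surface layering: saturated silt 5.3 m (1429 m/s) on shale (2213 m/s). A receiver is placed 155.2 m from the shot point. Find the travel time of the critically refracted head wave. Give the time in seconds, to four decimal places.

0.0758 s

t = x/V₂ + 2h·√(V₂²−V₁²)/(V₁V₂).
√(V₂²−V₁²) = √(2213²−1429²) = 1689.8 m/s; delay term = 2·5.3·1689.8/(1429·2213) = 0.00566 s.
t = 155.2/2213 + 0.00566 = 0.07580 s.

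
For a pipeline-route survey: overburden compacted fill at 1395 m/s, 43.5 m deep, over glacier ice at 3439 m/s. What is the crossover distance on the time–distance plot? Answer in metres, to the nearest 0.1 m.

x_cross = 2h·√((V₂+V₁)/(V₂−V₁)).
(V₂+V₁)/(V₂−V₁) = (3439+1395)/(3439−1395) = 2.3650; √ = 1.5378.
x_cross = 2·43.5·1.5378 = 133.79 m.

133.8 m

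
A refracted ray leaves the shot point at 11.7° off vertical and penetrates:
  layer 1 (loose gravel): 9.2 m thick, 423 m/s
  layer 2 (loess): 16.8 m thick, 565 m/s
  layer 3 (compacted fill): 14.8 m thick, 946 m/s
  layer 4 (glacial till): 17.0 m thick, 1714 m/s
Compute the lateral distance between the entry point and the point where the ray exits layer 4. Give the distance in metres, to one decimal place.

38.7 m

Apply Snell's law at each interface; in layer i the horizontal offset is hᵢ·tan θᵢ.
Layer 1: θ = 11.70°; offset = 9.2·tan 11.70° = 1.905 m.
Layer 2: sin θ = 565·sin 11.7°/423 = 0.2709, θ = 15.72°; offset = 16.8·tan 15.72° = 4.727 m.
Layer 3: sin θ = 946·sin 11.7°/423 = 0.4535, θ = 26.97°; offset = 14.8·tan 26.97° = 7.531 m.
Layer 4: sin θ = 1714·sin 11.7°/423 = 0.8217, θ = 55.25°; offset = 17.0·tan 55.25° = 24.510 m.
Σ offsets = 38.673 m.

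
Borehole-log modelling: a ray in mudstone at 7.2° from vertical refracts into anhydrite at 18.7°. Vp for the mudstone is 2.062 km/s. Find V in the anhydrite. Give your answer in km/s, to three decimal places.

sin 7.2° = 0.1253; sin 18.7° = 0.3206.
V₂ = V₁·(sin θ₂/sin θ₁) = 2.062·(0.3206/0.1253) = 5.275 km/s.

5.275 km/s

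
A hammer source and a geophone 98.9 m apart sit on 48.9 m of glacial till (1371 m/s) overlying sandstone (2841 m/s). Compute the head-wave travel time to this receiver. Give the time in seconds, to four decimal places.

0.0973 s

θ_c = arcsin(V₁/V₂) = arcsin(1371/2841) = 28.85°, cos θ_c = 0.8759.
Intercept time tᵢ = 2h cos θ_c / V₁ = 2·48.9·0.8759/1371 = 0.06248 s.
t = x/V₂ + tᵢ = 98.9/2841 + 0.06248 = 0.09729 s.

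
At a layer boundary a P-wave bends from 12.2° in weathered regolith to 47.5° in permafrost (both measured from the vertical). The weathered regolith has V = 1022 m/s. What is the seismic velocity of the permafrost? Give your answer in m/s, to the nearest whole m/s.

3566 m/s

sin 12.2° = 0.2113; sin 47.5° = 0.7373.
V₂ = V₁·(sin θ₂/sin θ₁) = 1022·(0.7373/0.2113) = 3565.59 m/s.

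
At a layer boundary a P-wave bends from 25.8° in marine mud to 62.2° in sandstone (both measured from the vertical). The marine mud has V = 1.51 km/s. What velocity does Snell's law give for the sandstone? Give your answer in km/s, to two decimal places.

Snell's law: sin 25.8°/V₁ = sin 62.2°/V₂.
V₂ = V₁·sin 62.2°/sin 25.8° = 1.51 × 2.0324 = 3.07 km/s.

3.07 km/s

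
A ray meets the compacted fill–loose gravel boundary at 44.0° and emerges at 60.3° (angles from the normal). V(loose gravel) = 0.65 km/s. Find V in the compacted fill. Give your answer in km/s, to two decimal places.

sin 44.0° = 0.6947; sin 60.3° = 0.8686.
V₁ = V₂·(sin θ₁/sin θ₂) = 0.65·(0.6947/0.8686) = 0.52 km/s.

0.52 km/s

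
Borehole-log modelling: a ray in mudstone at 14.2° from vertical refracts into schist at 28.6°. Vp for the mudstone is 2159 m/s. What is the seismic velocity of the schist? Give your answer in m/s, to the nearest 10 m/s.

Snell's law: sin 14.2°/V₁ = sin 28.6°/V₂.
V₂ = V₁·sin 28.6°/sin 14.2° = 2159 × 1.9514 = 4213.06 m/s.

4210 m/s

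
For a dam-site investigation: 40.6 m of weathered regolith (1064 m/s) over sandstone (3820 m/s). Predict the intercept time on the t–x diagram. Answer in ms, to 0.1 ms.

tᵢ = 2h·√(V₂²−V₁²)/(V₁V₂).
√(V₂²−V₁²) = √(3820²−1064²) = 3668.8 m/s.
tᵢ = 2·40.6·3668.8/(1064·3820) = 0.07330 s.

73.3 ms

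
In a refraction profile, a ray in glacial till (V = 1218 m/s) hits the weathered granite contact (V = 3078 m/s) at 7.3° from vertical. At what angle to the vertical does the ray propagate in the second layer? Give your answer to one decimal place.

Snell's law: sin θ₂ = (V₂/V₁)·sin θ₁ = (3078/1218)·sin 7.3° = 0.3211.
θ₂ = sin⁻¹(0.3211) = 18.73° (from vertical).

18.7°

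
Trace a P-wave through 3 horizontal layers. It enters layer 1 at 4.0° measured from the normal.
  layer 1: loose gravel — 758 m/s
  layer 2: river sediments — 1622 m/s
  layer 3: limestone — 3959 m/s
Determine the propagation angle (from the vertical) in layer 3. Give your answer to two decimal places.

Ray parameter p = sin 4.0° / 758 = 9.2027e-05 s/m.
sin θ_3 = p·V_3 = 9.2027e-05 × 3959 = 0.3643.
θ_3 = 21.37° from the vertical.

21.37°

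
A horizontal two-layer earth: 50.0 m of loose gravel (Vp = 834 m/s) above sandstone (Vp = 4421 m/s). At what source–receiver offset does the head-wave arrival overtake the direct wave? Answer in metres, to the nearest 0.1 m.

121.0 m

θ_c = arcsin(834/4421) = 10.87°, so cos θ_c = 0.9820 and tᵢ = 2h cos θ_c/V₁ = 0.1178 s.
At crossover x/V₁ = x/V₂ + tᵢ ⇒ x = tᵢ/(1/V₁ − 1/V₂) = 0.11775/(1.1990e-03 − 2.2619e-04) = 121.04 m.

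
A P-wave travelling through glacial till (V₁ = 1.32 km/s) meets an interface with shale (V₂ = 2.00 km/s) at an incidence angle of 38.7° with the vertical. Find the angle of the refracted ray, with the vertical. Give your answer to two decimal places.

sin θ₁/V₁ = sin θ₂/V₂ ⇒ sin θ₂ = 2.00·sin 38.7°/1.32 = 2.00·0.6252/1.32 = 0.9473.
θ₂ = arcsin 0.9473 = 71.32° from the normal.

71.32°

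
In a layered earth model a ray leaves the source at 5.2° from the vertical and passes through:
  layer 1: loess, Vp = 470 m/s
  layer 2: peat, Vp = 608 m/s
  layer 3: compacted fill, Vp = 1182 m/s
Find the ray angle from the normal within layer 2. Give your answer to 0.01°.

6.73°

Ray parameter p = sin 5.2° / 470 = 1.9284e-04 s/m.
sin θ_2 = p·V_2 = 1.9284e-04 × 608 = 0.1172.
θ_2 = 6.73° from the vertical.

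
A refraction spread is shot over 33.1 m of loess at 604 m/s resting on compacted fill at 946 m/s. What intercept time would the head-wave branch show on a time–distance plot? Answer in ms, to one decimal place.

θ_c = arcsin(V₁/V₂) = arcsin(604/946) = 39.68°; cos θ_c = 0.7696.
tᵢ = 2h·cos θ_c / V₁ = 2·33.1·0.7696 / 604 = 0.08435 s.

84.4 ms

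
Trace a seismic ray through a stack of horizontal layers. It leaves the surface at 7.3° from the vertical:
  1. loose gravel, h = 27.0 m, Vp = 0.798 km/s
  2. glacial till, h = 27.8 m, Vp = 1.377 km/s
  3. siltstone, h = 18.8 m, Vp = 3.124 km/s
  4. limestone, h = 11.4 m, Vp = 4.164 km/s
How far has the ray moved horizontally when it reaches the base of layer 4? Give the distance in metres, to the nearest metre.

Apply Snell's law at each interface; in layer i the horizontal offset is hᵢ·tan θᵢ.
Layer 1: θ = 7.30°; offset = 27.0·tan 7.30° = 3.459 m.
Layer 2: sin θ = 1.377·sin 7.3°/0.798 = 0.2193, θ = 12.67°; offset = 27.8·tan 12.67° = 6.247 m.
Layer 3: sin θ = 3.124·sin 7.3°/0.798 = 0.4974, θ = 29.83°; offset = 18.8·tan 29.83° = 10.780 m.
Layer 4: sin θ = 4.164·sin 7.3°/0.798 = 0.6630, θ = 41.53°; offset = 11.4·tan 41.53° = 10.097 m.
Σ offsets = 30.583 m.

31 m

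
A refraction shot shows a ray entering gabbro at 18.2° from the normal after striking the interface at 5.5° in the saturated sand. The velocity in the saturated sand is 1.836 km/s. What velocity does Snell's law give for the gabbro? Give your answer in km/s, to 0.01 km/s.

5.98 km/s

sin 5.5° = 0.0958; sin 18.2° = 0.3123.
V₂ = V₁·(sin θ₂/sin θ₁) = 1.836·(0.3123/0.0958) = 5.98 km/s.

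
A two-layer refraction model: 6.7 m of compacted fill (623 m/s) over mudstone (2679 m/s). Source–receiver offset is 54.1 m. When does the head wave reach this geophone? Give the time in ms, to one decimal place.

41.1 ms

θ_c = arcsin(V₁/V₂) = arcsin(623/2679) = 13.45°, cos θ_c = 0.9726.
Intercept time tᵢ = 2h cos θ_c / V₁ = 2·6.7·0.9726/623 = 0.02092 s.
t = x/V₂ + tᵢ = 54.1/2679 + 0.02092 = 0.04111 s.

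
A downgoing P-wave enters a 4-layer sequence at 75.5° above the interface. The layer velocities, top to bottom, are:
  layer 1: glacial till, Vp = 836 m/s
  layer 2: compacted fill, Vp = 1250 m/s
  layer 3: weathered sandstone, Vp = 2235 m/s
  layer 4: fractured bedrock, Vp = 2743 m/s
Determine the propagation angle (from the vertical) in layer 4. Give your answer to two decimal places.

From the normal: θ₁ = 90° − 75.5° = 14.5°.
Ray parameter p = sin 14.5° / 836 = 2.9950e-04 s/m.
sin θ_4 = p·V_4 = 2.9950e-04 × 2743 = 0.8215.
θ_4 = arcsin 0.8215 = 55.24°.

55.24°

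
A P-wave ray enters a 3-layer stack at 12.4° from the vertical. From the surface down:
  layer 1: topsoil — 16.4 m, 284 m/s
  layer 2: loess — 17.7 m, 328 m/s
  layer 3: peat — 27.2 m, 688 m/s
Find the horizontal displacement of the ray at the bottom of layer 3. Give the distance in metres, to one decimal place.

24.7 m

Apply Snell's law at each interface; in layer i the horizontal offset is hᵢ·tan θᵢ.
Layer 1: θ = 12.40°; offset = 16.4·tan 12.40° = 3.606 m.
Layer 2: sin θ = 328·sin 12.4°/284 = 0.2480, θ = 14.36°; offset = 17.7·tan 14.36° = 4.531 m.
Layer 3: sin θ = 688·sin 12.4°/284 = 0.5202, θ = 31.35°; offset = 27.2·tan 31.35° = 16.568 m.
Σ offsets = 24.705 m.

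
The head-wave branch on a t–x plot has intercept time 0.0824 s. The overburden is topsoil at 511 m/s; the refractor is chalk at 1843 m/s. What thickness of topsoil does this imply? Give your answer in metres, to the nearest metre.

θ_c = arcsin(511/1843) = 16.10°; cos θ_c = 0.9608.
tᵢ = 2h cos θ_c/V₁ ⇒ h = tᵢ·V₁/(2 cos θ_c) = 0.0824·511/(2·0.9608) = 21.91 m.

22 m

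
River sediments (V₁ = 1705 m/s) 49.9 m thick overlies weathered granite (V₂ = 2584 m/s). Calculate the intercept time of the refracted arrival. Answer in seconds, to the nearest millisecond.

0.044 s

tᵢ = 2h·√(V₂²−V₁²)/(V₁V₂).
√(V₂²−V₁²) = √(2584²−1705²) = 1941.7 m/s.
tᵢ = 2·49.9·1941.7/(1705·2584) = 0.04398 s.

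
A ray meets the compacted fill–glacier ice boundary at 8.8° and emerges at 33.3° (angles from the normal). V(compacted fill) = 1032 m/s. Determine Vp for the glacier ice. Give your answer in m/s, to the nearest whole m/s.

3704 m/s

Snell's law: sin 8.8°/V₁ = sin 33.3°/V₂.
V₂ = V₁·sin 33.3°/sin 8.8° = 1032 × 3.5887 = 3703.56 m/s.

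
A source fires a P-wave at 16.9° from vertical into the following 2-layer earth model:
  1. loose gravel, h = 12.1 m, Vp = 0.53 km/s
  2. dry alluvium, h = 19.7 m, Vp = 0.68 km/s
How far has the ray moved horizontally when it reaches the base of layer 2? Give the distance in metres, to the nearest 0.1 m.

Apply Snell's law at each interface; in layer i the horizontal offset is hᵢ·tan θᵢ.
Layer 1: θ = 16.90°; offset = 12.1·tan 16.90° = 3.676 m.
Layer 2: sin θ = 0.68·sin 16.9°/0.53 = 0.3730, θ = 21.90°; offset = 19.7·tan 21.90° = 7.919 m.
Σ offsets = 11.595 m.

11.6 m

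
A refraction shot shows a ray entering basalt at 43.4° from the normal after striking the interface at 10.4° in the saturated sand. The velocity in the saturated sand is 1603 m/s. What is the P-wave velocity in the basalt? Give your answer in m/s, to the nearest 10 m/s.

sin 10.4° = 0.1805; sin 43.4° = 0.6871.
V₂ = V₁·(sin θ₂/sin θ₁) = 1603·(0.6871/0.1805) = 6101.30 m/s.

6100 m/s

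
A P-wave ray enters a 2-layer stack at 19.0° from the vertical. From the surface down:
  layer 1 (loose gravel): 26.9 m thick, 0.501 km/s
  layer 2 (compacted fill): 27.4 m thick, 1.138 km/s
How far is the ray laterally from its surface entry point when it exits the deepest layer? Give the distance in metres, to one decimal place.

p = sin θ₁/V₁ = sin 19.0°/0.501 = 6.4984e-01 s/km is conserved through the stack.
Layer 1: θ = 19.00°; offset = 26.9·tan 19.00° = 9.262 m.
Layer 2: sin θ = p·1.138 = 0.7395 → θ = 47.69°; offset = 27.4·tan 47.69° = 30.102 m.
Σ offsets = 39.364 m.

39.4 m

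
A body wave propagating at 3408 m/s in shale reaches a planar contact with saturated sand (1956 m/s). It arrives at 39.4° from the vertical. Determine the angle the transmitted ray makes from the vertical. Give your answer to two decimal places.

21.36°

sin θ₁/V₁ = sin θ₂/V₂ ⇒ sin θ₂ = 1956·sin 39.4°/3408 = 1956·0.6347/3408 = 0.3643.
θ₂ = arcsin 0.3643 = 21.36° from the normal.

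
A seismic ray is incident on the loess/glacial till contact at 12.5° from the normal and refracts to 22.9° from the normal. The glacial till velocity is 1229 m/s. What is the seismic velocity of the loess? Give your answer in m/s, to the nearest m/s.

sin 12.5° = 0.2164; sin 22.9° = 0.3891.
V₁ = V₂·(sin θ₁/sin θ₂) = 1229·(0.2164/0.3891) = 683.60 m/s.

684 m/s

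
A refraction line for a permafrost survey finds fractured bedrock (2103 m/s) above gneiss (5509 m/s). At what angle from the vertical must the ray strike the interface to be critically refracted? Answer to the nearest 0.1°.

22.4°

At critical incidence the refracted ray runs along the interface (θ₂ = 90°), so sin θ_c = V₁/V₂.
θ_c = arcsin(2103/5509) = arcsin 0.3817 = 22.44°.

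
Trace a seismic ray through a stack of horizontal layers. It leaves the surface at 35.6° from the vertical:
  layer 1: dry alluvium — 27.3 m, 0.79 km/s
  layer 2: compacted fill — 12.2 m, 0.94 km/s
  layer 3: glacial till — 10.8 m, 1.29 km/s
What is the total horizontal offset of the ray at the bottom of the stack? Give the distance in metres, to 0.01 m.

Ray parameter p = sin 35.6° / 0.79 km/s = 7.3686e-01 s/km.
Layer 1: θ = 35.60°; offset = 27.3·tan 35.60° = 19.5449 m.
Layer 2: sin θ = p·0.94 = 0.6927 → θ = 43.84°; offset = 12.2·tan 43.84° = 11.7159 m.
Layer 3: sin θ = p·1.29 = 0.9506 → θ = 71.91°; offset = 10.8·tan 71.91° = 33.0569 m.
Σ offsets = 64.3177 m.

64.32 m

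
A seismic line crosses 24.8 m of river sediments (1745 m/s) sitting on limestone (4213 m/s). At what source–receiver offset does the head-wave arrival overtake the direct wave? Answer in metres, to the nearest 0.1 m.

θ_c = arcsin(1745/4213) = 24.47°, so cos θ_c = 0.9102 and tᵢ = 2h cos θ_c/V₁ = 0.0259 s.
At crossover x/V₁ = x/V₂ + tᵢ ⇒ x = tᵢ/(1/V₁ − 1/V₂) = 0.02587/(5.7307e-04 − 2.3736e-04) = 77.07 m.

77.1 m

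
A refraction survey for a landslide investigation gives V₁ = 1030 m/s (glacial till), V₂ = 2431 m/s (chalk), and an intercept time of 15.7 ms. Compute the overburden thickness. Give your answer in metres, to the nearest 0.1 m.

8.9 m

θ_c = arcsin(1030/2431) = 25.07°; cos θ_c = 0.9058.
tᵢ = 2h cos θ_c/V₁ ⇒ h = tᵢ·V₁/(2 cos θ_c) = 0.0157·1030/(2·0.9058) = 8.93 m.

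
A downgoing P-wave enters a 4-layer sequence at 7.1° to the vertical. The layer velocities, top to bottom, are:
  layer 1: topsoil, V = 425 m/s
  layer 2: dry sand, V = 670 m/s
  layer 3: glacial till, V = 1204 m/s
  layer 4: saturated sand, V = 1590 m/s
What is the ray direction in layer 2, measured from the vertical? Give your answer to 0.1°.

11.2°

Snell's law across each interface conserves sin θ / V, so sin θ_2 = V_2·sin θ₁/V₁.
sin θ_2 = 670 × sin 7.1° / 425 = 0.1949.
θ_2 = 11.24° from the vertical.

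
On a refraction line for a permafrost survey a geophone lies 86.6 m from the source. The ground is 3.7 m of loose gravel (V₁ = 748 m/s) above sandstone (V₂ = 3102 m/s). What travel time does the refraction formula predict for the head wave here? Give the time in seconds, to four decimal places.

0.0375 s

θ_c = arcsin(V₁/V₂) = arcsin(748/3102) = 13.95°, cos θ_c = 0.9705.
Intercept time tᵢ = 2h cos θ_c / V₁ = 2·3.7·0.9705/748 = 0.00960 s.
t = x/V₂ + tᵢ = 86.6/3102 + 0.00960 = 0.03752 s.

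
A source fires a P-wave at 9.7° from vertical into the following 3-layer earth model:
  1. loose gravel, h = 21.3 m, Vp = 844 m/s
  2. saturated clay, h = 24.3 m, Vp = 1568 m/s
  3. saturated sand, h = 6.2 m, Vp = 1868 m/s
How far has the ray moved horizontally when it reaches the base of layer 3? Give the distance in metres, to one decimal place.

14.1 m

Apply Snell's law at each interface; in layer i the horizontal offset is hᵢ·tan θᵢ.
Layer 1: θ = 9.70°; offset = 21.3·tan 9.70° = 3.641 m.
Layer 2: sin θ = 1568·sin 9.7°/844 = 0.3130, θ = 18.24°; offset = 24.3·tan 18.24° = 8.009 m.
Layer 3: sin θ = 1868·sin 9.7°/844 = 0.3729, θ = 21.90°; offset = 6.2·tan 21.90° = 2.492 m.
Total horizontal offset = 14.142 m.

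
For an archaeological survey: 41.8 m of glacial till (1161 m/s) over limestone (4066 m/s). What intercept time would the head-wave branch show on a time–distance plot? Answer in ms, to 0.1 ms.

tᵢ = 2h·√(V₂²−V₁²)/(V₁V₂).
√(V₂²−V₁²) = √(4066²−1161²) = 3896.7 m/s.
tᵢ = 2·41.8·3896.7/(1161·4066) = 0.06901 s.

69.0 ms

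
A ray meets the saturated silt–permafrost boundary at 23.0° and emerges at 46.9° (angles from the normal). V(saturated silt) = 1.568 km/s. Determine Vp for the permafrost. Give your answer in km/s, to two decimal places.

sin 23.0° = 0.3907; sin 46.9° = 0.7302.
V₂ = V₁·(sin θ₂/sin θ₁) = 1.568·(0.7302/0.3907) = 2.93 km/s.

2.93 km/s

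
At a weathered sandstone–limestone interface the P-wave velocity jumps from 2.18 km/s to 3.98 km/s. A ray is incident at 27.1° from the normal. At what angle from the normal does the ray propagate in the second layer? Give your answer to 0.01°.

56.27°

sin θ₁/V₁ = sin θ₂/V₂ ⇒ sin θ₂ = 3.98·sin 27.1°/2.18 = 3.98·0.4555/2.18 = 0.8317.
θ₂ = arcsin 0.8317 = 56.27° from the normal.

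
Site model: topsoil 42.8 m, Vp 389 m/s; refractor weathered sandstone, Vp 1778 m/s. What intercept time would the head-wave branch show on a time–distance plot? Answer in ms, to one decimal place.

214.7 ms

θ_c = arcsin(V₁/V₂) = arcsin(389/1778) = 12.64°; cos θ_c = 0.9758.
tᵢ = 2h·cos θ_c / V₁ = 2·42.8·0.9758 / 389 = 0.21472 s.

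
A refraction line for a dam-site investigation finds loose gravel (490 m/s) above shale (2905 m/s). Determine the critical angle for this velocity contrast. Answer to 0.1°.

At critical incidence the refracted ray runs along the interface (θ₂ = 90°), so sin θ_c = V₁/V₂.
θ_c = arcsin(490/2905) = arcsin 0.1687 = 9.71°.

9.7°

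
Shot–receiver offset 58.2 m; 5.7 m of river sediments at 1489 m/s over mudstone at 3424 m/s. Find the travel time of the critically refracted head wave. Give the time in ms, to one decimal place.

t = x/V₂ + 2h·√(V₂²−V₁²)/(V₁V₂).
√(V₂²−V₁²) = √(3424²−1489²) = 3083.3 m/s; delay term = 2·5.7·3083.3/(1489·3424) = 0.00689 s.
t = 58.2/3424 + 0.00689 = 0.02389 s.

23.9 ms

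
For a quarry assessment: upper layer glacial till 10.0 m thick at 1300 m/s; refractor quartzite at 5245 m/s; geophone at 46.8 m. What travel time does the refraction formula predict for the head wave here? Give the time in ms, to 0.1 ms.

23.8 ms

t = x/V₂ + 2h·√(V₂²−V₁²)/(V₁V₂).
√(V₂²−V₁²) = √(5245²−1300²) = 5081.3 m/s; delay term = 2·10.0·5081.3/(1300·5245) = 0.01490 s.
t = 46.8/5245 + 0.01490 = 0.02383 s.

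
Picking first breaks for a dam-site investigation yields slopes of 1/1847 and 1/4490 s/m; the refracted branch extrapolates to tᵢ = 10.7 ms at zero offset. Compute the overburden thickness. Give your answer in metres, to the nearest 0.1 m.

10.8 m

θ_c = arcsin(1847/4490) = 24.29°; cos θ_c = 0.9115.
tᵢ = 2h cos θ_c/V₁ ⇒ h = tᵢ·V₁/(2 cos θ_c) = 0.0107·1847/(2·0.9115) = 10.84 m.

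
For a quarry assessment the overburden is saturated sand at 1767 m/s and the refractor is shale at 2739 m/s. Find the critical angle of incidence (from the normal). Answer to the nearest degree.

Critical incidence: sin θ_c = V₁/V₂ = 1767/2739 = 0.6451.
θ_c = arcsin 0.6451 = 40.18°.

40°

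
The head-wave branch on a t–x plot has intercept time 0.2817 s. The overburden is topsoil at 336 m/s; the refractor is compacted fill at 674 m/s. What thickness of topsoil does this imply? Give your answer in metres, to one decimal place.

θ_c = arcsin(336/674) = 29.90°; cos θ_c = 0.8669.
tᵢ = 2h cos θ_c/V₁ ⇒ h = tᵢ·V₁/(2 cos θ_c) = 0.2817·336/(2·0.8669) = 54.59 m.

54.6 m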